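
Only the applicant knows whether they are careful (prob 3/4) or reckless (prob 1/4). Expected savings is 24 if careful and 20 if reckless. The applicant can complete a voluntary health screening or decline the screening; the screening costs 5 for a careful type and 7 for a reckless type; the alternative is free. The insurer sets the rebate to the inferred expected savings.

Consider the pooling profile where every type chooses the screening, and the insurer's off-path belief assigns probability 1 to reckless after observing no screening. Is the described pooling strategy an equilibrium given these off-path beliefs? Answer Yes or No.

No

On path, the insurer holds the prior and pays 3/4·24 + 1/4·20 = 23. Off path (no screening), believing reckless, it pays 20.
careful: the screening nets 23 − 5 = 18; no screening nets 20. careful would deviate.
reckless: the screening nets 23 − 7 = 16; no screening nets 20. reckless would deviate.
A type deviates, so pooling fails.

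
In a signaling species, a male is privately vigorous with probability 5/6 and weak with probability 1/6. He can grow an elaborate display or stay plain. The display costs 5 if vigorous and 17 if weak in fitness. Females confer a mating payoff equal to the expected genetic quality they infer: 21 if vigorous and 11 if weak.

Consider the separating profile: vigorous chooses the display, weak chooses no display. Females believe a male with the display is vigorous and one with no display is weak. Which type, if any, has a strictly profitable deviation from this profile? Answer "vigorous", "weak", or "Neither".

The display pays 21; no display pays 11.
vigorous: assigned the display, nets 21 − 5 = 16; deviating to no display nets 11.
weak: assigned no display, nets 11; deviating to the display nets 21 − 17 = 4.
Both types strictly prefer their assigned action; no profitable deviation.

Neither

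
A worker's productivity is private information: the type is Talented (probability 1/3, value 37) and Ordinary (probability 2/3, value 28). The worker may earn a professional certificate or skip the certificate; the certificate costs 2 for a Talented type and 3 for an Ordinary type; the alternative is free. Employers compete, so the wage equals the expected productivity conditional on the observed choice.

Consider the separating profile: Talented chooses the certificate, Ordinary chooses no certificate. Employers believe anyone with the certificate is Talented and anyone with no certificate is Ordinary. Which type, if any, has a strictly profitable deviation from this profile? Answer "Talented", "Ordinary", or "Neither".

Ordinary

The certificate pays 37; no certificate pays 28.
Talented: assigned the certificate, nets 37 − 2 = 35; deviating to no certificate nets 28.
Ordinary: assigned no certificate, nets 28; deviating to the certificate nets 37 − 3 = 34.
The Ordinary type gains 6 by deviating.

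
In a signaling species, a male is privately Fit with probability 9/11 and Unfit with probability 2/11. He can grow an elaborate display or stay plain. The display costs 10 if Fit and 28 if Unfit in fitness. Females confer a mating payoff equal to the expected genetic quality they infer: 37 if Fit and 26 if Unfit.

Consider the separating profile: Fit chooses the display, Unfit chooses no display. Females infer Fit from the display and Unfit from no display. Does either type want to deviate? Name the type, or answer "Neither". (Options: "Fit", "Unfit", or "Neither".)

Neither

The display pays 37; no display pays 26.
Fit: assigned the display, nets 37 − 10 = 27; deviating to no display nets 26.
Unfit: assigned no display, nets 26; deviating to the display nets 37 − 28 = 9.
Both types strictly prefer their assigned action; no profitable deviation.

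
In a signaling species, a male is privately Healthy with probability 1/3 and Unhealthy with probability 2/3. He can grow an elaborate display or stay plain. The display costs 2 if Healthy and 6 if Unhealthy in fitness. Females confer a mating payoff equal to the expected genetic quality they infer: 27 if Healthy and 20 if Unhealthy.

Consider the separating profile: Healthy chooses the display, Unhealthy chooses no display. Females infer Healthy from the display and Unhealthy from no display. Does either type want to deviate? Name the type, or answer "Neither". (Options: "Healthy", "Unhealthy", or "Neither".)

The display pays 27; no display pays 20.
Healthy: assigned the display, nets 27 − 2 = 25; deviating to no display nets 20.
Unhealthy: assigned no display, nets 20; deviating to the display nets 27 − 6 = 21.
The Unhealthy type gains 1 by deviating.

Unhealthy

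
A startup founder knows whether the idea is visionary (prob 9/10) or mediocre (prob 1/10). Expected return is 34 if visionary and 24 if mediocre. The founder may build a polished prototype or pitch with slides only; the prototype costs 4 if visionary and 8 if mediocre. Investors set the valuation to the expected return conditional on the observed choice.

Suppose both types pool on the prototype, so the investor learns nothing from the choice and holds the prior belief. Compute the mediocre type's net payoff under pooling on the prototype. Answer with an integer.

Pooled valuation = 9/10·34 + 1/10·24 = 33.
mediocre pays cost 8 for the prototype, so net payoff = 33 − 8 = 25.

25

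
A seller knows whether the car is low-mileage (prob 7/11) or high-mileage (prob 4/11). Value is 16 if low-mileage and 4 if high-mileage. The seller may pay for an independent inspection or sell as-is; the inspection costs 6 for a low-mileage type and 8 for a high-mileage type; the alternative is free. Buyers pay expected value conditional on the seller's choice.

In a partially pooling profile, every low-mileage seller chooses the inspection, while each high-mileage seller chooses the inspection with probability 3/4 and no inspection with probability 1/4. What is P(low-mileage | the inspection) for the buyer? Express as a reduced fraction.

7/10

P(the inspection) = (7/11)·1 + (4/11)·(3/4) = 10/11.
By Bayes' rule, P(low-mileage | the inspection) = (7/11) / (10/11) = 7/10.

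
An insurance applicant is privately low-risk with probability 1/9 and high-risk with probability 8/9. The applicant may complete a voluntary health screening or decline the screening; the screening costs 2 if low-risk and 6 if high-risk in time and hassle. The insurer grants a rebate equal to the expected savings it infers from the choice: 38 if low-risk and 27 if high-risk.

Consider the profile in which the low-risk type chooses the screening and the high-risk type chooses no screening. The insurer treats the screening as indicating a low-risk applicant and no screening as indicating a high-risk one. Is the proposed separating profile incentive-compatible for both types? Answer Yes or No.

No

Under these beliefs, the screening earns rebate 38 and no screening earns rebate 27.
low-risk: the screening nets 38 − 2 = 36; no screening nets 27. low-risk prefers the screening.
high-risk: the screening nets 38 − 6 = 32; no screening nets 27. high-risk would deviate to the screening.
high-risk has a profitable deviation, so the profile is not an equilibrium.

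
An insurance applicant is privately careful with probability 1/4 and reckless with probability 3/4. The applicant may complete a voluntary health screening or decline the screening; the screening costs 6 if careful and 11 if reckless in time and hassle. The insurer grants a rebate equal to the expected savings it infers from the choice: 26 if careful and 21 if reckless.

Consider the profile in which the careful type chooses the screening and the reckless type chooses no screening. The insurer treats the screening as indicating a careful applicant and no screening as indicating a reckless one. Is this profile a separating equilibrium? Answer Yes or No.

Under these beliefs, the screening earns rebate 26 and no screening earns rebate 21.
careful: the screening nets 26 − 6 = 20; no screening nets 21. careful would deviate to no screening.
reckless: the screening nets 26 − 11 = 15; no screening nets 21. reckless prefers no screening.
careful has a profitable deviation, so the profile is not an equilibrium.

No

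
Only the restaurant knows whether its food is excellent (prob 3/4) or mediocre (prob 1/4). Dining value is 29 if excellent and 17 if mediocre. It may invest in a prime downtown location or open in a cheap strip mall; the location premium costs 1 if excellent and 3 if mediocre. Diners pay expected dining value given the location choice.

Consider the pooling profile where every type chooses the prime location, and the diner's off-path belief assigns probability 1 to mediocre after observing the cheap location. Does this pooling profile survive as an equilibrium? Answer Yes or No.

Yes

On path, the diner holds the prior and pays 3/4·29 + 1/4·17 = 26. Off path (the cheap location), believing mediocre, it pays 17.
excellent: the prime location nets 26 − 1 = 25; the cheap location nets 17. excellent stays.
mediocre: the prime location nets 26 − 3 = 23; the cheap location nets 17. mediocre stays.
No type deviates, so pooling is sustained.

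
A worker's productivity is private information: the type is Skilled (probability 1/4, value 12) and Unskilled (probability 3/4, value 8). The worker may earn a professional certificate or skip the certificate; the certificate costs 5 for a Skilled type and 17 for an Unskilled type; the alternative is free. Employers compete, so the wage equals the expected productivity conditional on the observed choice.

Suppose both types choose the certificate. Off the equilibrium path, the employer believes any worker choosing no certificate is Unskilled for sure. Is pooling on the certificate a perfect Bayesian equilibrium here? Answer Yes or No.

On path, the employer holds the prior and pays 1/4·12 + 3/4·8 = 9. Off path (no certificate), believing Unskilled, it pays 8.
Skilled: the certificate nets 9 − 5 = 4; no certificate nets 8. Skilled would deviate.
Unskilled: the certificate nets 9 − 17 = -8; no certificate nets 8. Unskilled would deviate.
A type deviates, so pooling fails.

No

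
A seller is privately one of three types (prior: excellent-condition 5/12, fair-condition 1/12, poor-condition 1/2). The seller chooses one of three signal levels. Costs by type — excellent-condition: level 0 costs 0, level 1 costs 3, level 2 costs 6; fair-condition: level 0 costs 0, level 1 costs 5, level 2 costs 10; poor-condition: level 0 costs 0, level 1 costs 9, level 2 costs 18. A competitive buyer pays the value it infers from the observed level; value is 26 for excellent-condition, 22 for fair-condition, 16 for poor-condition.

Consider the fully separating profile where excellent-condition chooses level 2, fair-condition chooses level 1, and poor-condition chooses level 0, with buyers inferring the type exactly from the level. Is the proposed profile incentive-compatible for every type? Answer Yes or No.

Separating prices: level 2 → 26, level 1 → 22, level 0 → 16.
excellent-condition (assigned level 2): level 0: 16 − 0 = 16; level 1: 22 − 3 = 19; level 2: 26 − 6 = 20. excellent-condition stays.
fair-condition (assigned level 1): level 0: 16 − 0 = 16; level 1: 22 − 5 = 17; level 2: 26 − 10 = 16. fair-condition stays.
poor-condition (assigned level 0): level 0: 16 − 0 = 16; level 1: 22 − 9 = 13; level 2: 26 − 18 = 8. poor-condition stays.
Every type prefers its assigned level; separation holds.

Yes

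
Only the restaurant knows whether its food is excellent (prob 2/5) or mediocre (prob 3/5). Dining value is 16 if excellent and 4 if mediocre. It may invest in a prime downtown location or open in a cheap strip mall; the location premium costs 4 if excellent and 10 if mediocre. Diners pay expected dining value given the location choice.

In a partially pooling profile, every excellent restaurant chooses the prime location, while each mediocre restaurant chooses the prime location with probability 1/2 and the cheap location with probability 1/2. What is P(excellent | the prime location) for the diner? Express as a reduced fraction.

4/7

P(the prime location) = (2/5)·1 + (3/5)·(1/2) = 7/10.
By Bayes' rule, P(excellent | the prime location) = (2/5) / (7/10) = 4/7.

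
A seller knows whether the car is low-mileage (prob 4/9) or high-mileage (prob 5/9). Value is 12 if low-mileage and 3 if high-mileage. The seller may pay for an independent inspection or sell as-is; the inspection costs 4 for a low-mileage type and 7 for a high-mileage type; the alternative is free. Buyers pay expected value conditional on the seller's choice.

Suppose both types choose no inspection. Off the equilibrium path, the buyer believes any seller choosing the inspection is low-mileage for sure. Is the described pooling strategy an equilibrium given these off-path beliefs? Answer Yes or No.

On path, the buyer holds the prior and pays 4/9·12 + 5/9·3 = 7. Off path (the inspection), believing low-mileage, it pays 12.
low-mileage: no inspection nets 7; the inspection nets 12 − 4 = 8. low-mileage would deviate.
high-mileage: no inspection nets 7; the inspection nets 12 − 7 = 5. high-mileage stays.
A type deviates, so pooling fails.

No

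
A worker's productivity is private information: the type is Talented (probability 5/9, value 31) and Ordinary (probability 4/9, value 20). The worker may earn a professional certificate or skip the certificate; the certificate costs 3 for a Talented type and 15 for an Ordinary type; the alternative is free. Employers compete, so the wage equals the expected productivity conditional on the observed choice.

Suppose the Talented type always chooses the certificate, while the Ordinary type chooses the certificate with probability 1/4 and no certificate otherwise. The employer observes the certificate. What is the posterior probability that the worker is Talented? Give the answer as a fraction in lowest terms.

5/6

P(the certificate) = (5/9)·1 + (4/9)·(1/4) = 2/3.
By Bayes' rule, P(Talented | the certificate) = (5/9) / (2/3) = 5/6.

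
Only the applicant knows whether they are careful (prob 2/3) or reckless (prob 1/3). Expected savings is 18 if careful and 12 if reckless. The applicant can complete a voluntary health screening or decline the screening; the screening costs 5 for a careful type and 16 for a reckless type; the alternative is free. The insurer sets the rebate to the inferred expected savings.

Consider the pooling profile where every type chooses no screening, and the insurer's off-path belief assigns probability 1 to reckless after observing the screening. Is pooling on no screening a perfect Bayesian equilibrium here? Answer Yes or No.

Yes

On path, the insurer holds the prior and pays 2/3·18 + 1/3·12 = 16. Off path (the screening), believing reckless, it pays 12.
careful: no screening nets 16; the screening nets 12 − 5 = 7. careful stays.
reckless: no screening nets 16; the screening nets 12 − 16 = -4. reckless stays.
No type deviates, so pooling is sustained.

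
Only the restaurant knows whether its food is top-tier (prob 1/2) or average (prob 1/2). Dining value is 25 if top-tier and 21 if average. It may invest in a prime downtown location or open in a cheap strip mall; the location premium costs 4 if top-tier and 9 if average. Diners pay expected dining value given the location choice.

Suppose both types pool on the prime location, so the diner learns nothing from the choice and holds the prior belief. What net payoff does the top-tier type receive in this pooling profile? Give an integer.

Pooled price premium = 1/2·25 + 1/2·21 = 23.
top-tier pays cost 4 for the prime location, so net payoff = 23 − 4 = 19.

19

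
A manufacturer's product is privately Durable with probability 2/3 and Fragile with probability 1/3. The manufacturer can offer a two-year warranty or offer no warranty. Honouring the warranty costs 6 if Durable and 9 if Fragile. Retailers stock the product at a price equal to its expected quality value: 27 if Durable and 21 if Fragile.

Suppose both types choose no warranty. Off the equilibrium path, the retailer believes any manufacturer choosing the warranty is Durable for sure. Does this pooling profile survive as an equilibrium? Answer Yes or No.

Yes

On path, the retailer holds the prior and pays 2/3·27 + 1/3·21 = 25. Off path (the warranty), believing Durable, it pays 27.
Durable: no warranty nets 25; the warranty nets 27 − 6 = 21. Durable stays.
Fragile: no warranty nets 25; the warranty nets 27 − 9 = 18. Fragile stays.
No type deviates, so pooling is sustained.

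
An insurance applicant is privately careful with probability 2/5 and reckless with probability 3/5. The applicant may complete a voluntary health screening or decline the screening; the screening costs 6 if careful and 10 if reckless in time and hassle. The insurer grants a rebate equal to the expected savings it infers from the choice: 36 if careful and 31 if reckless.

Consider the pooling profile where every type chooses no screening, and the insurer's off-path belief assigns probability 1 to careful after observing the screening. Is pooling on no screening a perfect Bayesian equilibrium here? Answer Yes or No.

On path, the insurer holds the prior and pays 2/5·36 + 3/5·31 = 33. Off path (the screening), believing careful, it pays 36.
careful: no screening nets 33; the screening nets 36 − 6 = 30. careful stays.
reckless: no screening nets 33; the screening nets 36 − 10 = 26. reckless stays.
No type deviates, so pooling is sustained.

Yes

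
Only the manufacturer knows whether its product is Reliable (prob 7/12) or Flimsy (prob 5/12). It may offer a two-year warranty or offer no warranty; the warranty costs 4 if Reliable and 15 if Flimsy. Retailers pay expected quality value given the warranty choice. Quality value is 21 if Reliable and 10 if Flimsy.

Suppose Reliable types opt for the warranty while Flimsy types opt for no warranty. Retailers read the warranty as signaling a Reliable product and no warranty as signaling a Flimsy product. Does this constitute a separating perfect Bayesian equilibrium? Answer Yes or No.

Under these beliefs, the warranty earns price 21 and no warranty earns price 10.
Reliable: the warranty nets 21 − 4 = 17; no warranty nets 10. Reliable prefers the warranty.
Flimsy: the warranty nets 21 − 15 = 6; no warranty nets 10. Flimsy prefers no warranty.
Neither type deviates, so the separating profile is an equilibrium.

Yes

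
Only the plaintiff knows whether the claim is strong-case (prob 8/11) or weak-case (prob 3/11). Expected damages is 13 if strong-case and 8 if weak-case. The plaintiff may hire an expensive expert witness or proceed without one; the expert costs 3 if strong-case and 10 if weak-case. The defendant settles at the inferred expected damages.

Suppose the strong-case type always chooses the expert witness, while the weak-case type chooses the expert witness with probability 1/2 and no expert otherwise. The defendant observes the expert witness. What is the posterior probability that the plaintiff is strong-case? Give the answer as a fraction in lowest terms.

16/19

P(the expert witness) = (8/11)·1 + (3/11)·(1/2) = 19/22.
By Bayes' rule, P(strong-case | the expert witness) = (8/11) / (19/22) = 16/19.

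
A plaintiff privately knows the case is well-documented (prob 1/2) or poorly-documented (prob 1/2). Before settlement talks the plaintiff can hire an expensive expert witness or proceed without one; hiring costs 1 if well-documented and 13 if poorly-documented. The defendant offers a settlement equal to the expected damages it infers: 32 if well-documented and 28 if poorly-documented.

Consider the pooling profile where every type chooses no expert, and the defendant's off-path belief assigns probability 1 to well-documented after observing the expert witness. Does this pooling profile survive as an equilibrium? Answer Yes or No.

On path, the defendant holds the prior and pays 1/2·32 + 1/2·28 = 30. Off path (the expert witness), believing well-documented, it pays 32.
well-documented: no expert nets 30; the expert witness nets 32 − 1 = 31. well-documented would deviate.
poorly-documented: no expert nets 30; the expert witness nets 32 − 13 = 19. poorly-documented stays.
A type deviates, so pooling fails.

No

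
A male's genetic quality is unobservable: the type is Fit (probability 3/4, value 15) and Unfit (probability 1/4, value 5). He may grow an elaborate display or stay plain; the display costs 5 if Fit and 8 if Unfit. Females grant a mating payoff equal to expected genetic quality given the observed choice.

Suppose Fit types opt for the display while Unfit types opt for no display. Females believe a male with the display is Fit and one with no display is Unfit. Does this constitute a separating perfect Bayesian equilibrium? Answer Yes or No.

Under these beliefs, the display earns mating payoff 15 and no display earns mating payoff 5.
Fit: the display nets 15 − 5 = 10; no display nets 5. Fit prefers the display.
Unfit: the display nets 15 − 8 = 7; no display nets 5. Unfit would deviate to the display.
Unfit has a profitable deviation, so the profile is not an equilibrium.

No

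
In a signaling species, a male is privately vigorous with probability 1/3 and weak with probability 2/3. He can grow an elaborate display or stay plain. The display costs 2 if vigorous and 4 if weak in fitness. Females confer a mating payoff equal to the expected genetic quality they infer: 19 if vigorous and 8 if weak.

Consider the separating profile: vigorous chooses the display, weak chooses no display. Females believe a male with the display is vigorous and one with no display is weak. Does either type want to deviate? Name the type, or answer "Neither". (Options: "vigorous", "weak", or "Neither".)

weak

The display pays 19; no display pays 8.
vigorous: assigned the display, nets 19 − 2 = 17; deviating to no display nets 8.
weak: assigned no display, nets 8; deviating to the display nets 19 − 4 = 15.
The weak type gains 7 by deviating.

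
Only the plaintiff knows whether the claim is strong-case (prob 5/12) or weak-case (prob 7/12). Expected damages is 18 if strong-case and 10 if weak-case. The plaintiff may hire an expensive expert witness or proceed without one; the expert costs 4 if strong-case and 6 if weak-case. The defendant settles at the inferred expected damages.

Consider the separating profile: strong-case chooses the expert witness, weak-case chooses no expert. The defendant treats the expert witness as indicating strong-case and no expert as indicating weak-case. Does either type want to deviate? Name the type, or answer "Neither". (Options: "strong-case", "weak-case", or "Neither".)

weak-case

The expert witness pays 18; no expert pays 10.
strong-case: assigned the expert witness, nets 18 − 4 = 14; deviating to no expert nets 10.
weak-case: assigned no expert, nets 10; deviating to the expert witness nets 18 − 6 = 12.
The weak-case type gains 2 by deviating.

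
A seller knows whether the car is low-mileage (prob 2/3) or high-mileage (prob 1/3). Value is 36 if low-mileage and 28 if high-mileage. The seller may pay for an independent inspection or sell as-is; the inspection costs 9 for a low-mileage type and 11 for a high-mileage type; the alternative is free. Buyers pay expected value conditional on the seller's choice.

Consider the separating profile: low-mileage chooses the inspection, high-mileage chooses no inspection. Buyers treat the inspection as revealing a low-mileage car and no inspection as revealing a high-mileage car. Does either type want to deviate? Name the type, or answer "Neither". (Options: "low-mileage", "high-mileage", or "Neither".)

The inspection pays 36; no inspection pays 28.
low-mileage: assigned the inspection, nets 36 − 9 = 27; deviating to no inspection nets 28.
high-mileage: assigned no inspection, nets 28; deviating to the inspection nets 36 − 11 = 25.
The low-mileage type gains 1 by deviating.

low-mileage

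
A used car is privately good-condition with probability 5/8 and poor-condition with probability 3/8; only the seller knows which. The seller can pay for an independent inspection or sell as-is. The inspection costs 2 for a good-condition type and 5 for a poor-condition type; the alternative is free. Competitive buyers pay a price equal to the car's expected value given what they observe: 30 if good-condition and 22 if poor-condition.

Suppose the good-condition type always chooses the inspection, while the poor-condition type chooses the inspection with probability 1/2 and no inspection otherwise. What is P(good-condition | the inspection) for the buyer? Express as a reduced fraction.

P(the inspection) = (5/8)·1 + (3/8)·(1/2) = 13/16.
By Bayes' rule, P(good-condition | the inspection) = (5/8) / (13/16) = 10/13.

10/13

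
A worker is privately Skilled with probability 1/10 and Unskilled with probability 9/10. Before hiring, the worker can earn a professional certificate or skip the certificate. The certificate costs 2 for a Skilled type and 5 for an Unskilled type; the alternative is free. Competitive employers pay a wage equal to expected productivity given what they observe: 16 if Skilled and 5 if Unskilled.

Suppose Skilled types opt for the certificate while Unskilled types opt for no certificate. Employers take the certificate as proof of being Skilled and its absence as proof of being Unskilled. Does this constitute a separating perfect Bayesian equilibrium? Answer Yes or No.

Under these beliefs, the certificate earns wage 16 and no certificate earns wage 5.
Skilled: the certificate nets 16 − 2 = 14; no certificate nets 5. Skilled prefers the certificate.
Unskilled: the certificate nets 16 − 5 = 11; no certificate nets 5. Unskilled would deviate to the certificate.
Unskilled has a profitable deviation, so the profile is not an equilibrium.

No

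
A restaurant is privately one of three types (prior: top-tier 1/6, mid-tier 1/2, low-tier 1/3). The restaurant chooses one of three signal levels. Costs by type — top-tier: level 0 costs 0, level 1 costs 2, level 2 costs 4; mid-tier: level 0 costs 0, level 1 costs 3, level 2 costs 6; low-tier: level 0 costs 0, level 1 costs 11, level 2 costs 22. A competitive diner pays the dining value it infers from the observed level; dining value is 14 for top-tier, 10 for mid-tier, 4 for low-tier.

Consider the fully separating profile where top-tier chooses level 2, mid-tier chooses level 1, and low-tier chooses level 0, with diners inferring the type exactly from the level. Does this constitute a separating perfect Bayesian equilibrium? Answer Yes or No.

Separating price premiums: level 2 → 14, level 1 → 10, level 0 → 4.
top-tier (assigned level 2): level 0: 4 − 0 = 4; level 1: 10 − 2 = 8; level 2: 14 − 4 = 10. top-tier stays.
mid-tier (assigned level 1): level 0: 4 − 0 = 4; level 1: 10 − 3 = 7; level 2: 14 − 6 = 8. mid-tier prefers level 2.
low-tier (assigned level 0): level 0: 4 − 0 = 4; level 1: 10 − 11 = -1; level 2: 14 − 22 = -8. low-tier stays.
At least one type deviates; the separating profile fails.

No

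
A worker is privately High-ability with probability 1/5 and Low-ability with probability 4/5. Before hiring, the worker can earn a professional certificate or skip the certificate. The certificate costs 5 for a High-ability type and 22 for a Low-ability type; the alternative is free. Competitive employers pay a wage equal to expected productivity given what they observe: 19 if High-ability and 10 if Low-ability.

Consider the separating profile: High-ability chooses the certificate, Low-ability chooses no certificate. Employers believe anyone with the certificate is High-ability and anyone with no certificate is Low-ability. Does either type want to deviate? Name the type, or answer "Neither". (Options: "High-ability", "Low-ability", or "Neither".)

The certificate pays 19; no certificate pays 10.
High-ability: assigned the certificate, nets 19 − 5 = 14; deviating to no certificate nets 10.
Low-ability: assigned no certificate, nets 10; deviating to the certificate nets 19 − 22 = -3.
Both types strictly prefer their assigned action; no profitable deviation.

Neither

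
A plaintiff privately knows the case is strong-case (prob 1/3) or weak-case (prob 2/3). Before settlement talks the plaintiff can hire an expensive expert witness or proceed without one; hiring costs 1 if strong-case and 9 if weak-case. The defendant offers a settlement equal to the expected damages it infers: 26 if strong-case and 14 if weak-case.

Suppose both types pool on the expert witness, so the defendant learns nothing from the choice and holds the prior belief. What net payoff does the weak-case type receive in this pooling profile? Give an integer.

9

Pooled settlement = 1/3·26 + 2/3·14 = 18.
weak-case pays cost 9 for the expert witness, so net payoff = 18 − 9 = 9.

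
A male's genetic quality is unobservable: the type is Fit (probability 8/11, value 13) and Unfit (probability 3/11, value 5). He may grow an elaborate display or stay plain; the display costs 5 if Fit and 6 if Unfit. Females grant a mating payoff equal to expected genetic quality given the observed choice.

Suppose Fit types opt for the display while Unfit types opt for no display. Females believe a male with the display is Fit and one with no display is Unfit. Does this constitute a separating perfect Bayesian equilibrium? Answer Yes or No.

Under these beliefs, the display earns mating payoff 13 and no display earns mating payoff 5.
Fit: the display nets 13 − 5 = 8; no display nets 5. Fit prefers the display.
Unfit: the display nets 13 − 6 = 7; no display nets 5. Unfit would deviate to the display.
Unfit has a profitable deviation, so the profile is not an equilibrium.

No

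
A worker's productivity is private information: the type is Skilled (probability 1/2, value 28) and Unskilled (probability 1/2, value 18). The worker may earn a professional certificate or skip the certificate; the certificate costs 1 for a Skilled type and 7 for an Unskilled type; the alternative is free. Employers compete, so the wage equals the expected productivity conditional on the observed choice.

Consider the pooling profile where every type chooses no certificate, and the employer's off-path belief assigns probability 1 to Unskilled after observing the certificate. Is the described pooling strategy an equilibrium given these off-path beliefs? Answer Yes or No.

On path, the employer holds the prior and pays 1/2·28 + 1/2·18 = 23. Off path (the certificate), believing Unskilled, it pays 18.
Skilled: no certificate nets 23; the certificate nets 18 − 1 = 17. Skilled stays.
Unskilled: no certificate nets 23; the certificate nets 18 − 7 = 11. Unskilled stays.
No type deviates, so pooling is sustained.

Yes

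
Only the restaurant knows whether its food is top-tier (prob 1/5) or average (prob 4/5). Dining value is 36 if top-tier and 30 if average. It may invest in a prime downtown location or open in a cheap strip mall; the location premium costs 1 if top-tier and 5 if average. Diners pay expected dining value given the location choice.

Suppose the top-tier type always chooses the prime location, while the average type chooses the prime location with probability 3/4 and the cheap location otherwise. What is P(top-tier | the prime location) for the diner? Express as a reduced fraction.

P(the prime location) = (1/5)·1 + (4/5)·(3/4) = 4/5.
By Bayes' rule, P(top-tier | the prime location) = (1/5) / (4/5) = 1/4.

1/4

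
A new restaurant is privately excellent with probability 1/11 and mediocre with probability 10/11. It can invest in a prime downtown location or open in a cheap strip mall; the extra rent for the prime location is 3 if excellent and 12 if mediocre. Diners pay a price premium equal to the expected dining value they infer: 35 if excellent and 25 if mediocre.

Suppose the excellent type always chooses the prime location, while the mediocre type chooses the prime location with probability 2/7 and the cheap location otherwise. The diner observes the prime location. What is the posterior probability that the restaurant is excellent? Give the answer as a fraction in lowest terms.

P(the prime location) = (1/11)·1 + (10/11)·(2/7) = 27/77.
By Bayes' rule, P(excellent | the prime location) = (1/11) / (27/77) = 7/27.

7/27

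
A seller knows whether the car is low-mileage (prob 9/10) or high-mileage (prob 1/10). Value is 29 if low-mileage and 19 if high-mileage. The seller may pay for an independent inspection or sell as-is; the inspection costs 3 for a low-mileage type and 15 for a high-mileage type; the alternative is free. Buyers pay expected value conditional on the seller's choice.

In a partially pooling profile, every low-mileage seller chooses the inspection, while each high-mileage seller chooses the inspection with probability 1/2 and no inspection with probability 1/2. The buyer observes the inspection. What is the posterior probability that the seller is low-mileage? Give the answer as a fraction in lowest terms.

P(the inspection) = (9/10)·1 + (1/10)·(1/2) = 19/20.
By Bayes' rule, P(low-mileage | the inspection) = (9/10) / (19/20) = 18/19.

18/19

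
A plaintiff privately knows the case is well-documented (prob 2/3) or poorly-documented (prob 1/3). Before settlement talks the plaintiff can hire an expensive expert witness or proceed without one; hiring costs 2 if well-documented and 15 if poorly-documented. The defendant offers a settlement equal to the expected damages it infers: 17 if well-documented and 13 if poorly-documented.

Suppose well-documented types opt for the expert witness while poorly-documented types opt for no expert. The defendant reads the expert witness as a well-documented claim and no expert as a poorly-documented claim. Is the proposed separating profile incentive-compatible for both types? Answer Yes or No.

Yes

Under these beliefs, the expert witness earns settlement 17 and no expert earns settlement 13.
well-documented: the expert witness nets 17 − 2 = 15; no expert nets 13. well-documented prefers the expert witness.
poorly-documented: the expert witness nets 17 − 15 = 2; no expert nets 13. poorly-documented prefers no expert.
Neither type deviates, so the separating profile is an equilibrium.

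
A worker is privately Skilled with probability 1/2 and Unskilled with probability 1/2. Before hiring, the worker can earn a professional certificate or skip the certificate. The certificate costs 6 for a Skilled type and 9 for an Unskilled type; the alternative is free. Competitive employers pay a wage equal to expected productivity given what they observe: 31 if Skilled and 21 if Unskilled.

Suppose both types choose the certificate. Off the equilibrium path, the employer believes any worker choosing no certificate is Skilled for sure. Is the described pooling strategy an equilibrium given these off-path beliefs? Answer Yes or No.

No

On path, the employer holds the prior and pays 1/2·31 + 1/2·21 = 26. Off path (no certificate), believing Skilled, it pays 31.
Skilled: the certificate nets 26 − 6 = 20; no certificate nets 31. Skilled would deviate.
Unskilled: the certificate nets 26 − 9 = 17; no certificate nets 31. Unskilled would deviate.
A type deviates, so pooling fails.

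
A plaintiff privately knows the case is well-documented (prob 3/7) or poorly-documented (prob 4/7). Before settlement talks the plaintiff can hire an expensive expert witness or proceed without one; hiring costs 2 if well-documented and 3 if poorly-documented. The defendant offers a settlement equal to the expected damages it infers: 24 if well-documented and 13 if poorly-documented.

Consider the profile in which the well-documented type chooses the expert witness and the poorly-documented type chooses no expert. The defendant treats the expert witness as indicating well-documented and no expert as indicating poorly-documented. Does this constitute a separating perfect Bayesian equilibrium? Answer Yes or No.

Under these beliefs, the expert witness earns settlement 24 and no expert earns settlement 13.
well-documented: the expert witness nets 24 − 2 = 22; no expert nets 13. well-documented prefers the expert witness.
poorly-documented: the expert witness nets 24 − 3 = 21; no expert nets 13. poorly-documented would deviate to the expert witness.
poorly-documented has a profitable deviation, so the profile is not an equilibrium.

No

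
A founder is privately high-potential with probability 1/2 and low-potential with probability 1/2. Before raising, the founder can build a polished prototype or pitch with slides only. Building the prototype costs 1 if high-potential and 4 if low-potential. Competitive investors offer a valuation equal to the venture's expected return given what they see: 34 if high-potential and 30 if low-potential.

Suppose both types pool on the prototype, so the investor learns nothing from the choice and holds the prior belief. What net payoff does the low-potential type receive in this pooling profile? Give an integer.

28

Pooled valuation = 1/2·34 + 1/2·30 = 32.
low-potential pays cost 4 for the prototype, so net payoff = 32 − 4 = 28.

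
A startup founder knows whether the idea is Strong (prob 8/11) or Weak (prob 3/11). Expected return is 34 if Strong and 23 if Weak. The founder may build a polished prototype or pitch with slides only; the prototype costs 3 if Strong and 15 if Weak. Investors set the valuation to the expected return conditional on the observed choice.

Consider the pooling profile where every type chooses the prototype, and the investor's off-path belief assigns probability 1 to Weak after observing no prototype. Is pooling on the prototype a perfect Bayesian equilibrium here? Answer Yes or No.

No

On path, the investor holds the prior and pays 8/11·34 + 3/11·23 = 31. Off path (no prototype), believing Weak, it pays 23.
Strong: the prototype nets 31 − 3 = 28; no prototype nets 23. Strong stays.
Weak: the prototype nets 31 − 15 = 16; no prototype nets 23. Weak would deviate.
A type deviates, so pooling fails.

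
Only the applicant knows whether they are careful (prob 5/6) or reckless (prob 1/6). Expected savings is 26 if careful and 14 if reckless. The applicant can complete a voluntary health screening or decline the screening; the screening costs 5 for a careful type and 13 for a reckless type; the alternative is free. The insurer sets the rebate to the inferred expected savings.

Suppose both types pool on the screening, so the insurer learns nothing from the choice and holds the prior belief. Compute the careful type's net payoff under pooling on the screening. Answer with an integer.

Pooled rebate = 5/6·26 + 1/6·14 = 24.
careful pays cost 5 for the screening, so net payoff = 24 − 5 = 19.

19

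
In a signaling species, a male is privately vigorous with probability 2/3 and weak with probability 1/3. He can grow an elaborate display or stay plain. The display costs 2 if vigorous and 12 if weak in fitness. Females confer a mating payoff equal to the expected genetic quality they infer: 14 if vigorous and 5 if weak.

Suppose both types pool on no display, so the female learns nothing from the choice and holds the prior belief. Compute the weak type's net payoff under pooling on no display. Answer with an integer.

11

Pooled mating payoff = 2/3·14 + 1/3·5 = 11.
weak pays no cost for no display, so net payoff = 11.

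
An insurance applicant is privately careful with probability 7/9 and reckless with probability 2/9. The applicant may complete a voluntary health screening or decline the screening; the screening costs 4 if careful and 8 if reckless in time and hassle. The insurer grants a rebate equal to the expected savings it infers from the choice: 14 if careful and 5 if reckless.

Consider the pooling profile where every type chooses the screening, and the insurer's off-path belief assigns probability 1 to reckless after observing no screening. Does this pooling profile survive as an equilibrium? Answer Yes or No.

On path, the insurer holds the prior and pays 7/9·14 + 2/9·5 = 12. Off path (no screening), believing reckless, it pays 5.
careful: the screening nets 12 − 4 = 8; no screening nets 5. careful stays.
reckless: the screening nets 12 − 8 = 4; no screening nets 5. reckless would deviate.
A type deviates, so pooling fails.

No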